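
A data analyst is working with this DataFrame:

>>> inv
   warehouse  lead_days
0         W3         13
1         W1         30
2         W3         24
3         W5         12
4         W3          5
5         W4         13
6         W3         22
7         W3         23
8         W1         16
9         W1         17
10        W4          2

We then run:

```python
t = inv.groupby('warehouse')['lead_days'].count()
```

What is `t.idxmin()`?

W5

group by warehouse, count of lead_days:
warehouse
W1    3
W3    5
W4    2
W5    1
Name: lead_days, dtype: int64
So idxmin() = W5.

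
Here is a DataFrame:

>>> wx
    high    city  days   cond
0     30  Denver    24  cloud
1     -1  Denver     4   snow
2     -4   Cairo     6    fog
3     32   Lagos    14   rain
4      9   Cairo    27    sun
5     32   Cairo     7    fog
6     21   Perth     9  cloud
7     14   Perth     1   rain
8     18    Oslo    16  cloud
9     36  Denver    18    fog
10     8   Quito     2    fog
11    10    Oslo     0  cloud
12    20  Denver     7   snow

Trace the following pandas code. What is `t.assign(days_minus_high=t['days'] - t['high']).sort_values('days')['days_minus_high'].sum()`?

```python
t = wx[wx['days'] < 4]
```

filter rows where days < 4:
    high   city  days   cond
7     14  Perth     1   rain
10     8  Quito     2    fog
11    10   Oslo     0  cloud
add column days_minus_high = t['days'] - t['high']:
    high   city  days   cond  days_minus_high
7     14  Perth     1   rain              -13
10     8  Quito     2    fog               -6
11    10   Oslo     0  cloud              -10
sort by days:
    high   city  days   cond  days_minus_high
11    10   Oslo     0  cloud              -10
7     14  Perth     1   rain              -13
10     8  Quito     2    fog               -6

-29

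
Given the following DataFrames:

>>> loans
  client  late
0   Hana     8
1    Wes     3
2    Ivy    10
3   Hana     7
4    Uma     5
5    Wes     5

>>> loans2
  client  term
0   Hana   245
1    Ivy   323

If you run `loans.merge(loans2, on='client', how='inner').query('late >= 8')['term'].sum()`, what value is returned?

merge on 'client' (how='inner') → 3 rows:
  client  late  term
0   Hana     8   245
1    Ivy    10   323
2   Hana     7   245
filter rows where late >= 8:
  client  late  term
0   Hana     8   245
1    Ivy    10   323
Finally, sum of column 'term' = 568.

568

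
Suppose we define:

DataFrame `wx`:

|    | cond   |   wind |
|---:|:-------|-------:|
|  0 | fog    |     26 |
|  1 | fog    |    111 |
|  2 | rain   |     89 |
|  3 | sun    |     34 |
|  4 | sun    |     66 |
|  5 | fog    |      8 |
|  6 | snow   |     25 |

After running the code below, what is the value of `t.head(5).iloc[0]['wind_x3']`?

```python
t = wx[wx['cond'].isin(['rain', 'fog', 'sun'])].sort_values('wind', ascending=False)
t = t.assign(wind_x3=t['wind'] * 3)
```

333

filter rows where cond in ['rain', 'fog', 'sun']:
   cond  wind
0   fog    26
1   fog   111
2  rain    89
3   sun    34
4   sun    66
5   fog     8
sort by wind descending:
   cond  wind
1   fog   111
2  rain    89
4   sun    66
3   sun    34
0   fog    26
5   fog     8
add column wind_x3 = t['wind'] * 3:
   cond  wind  wind_x3
1   fog   111      333
2  rain    89      267
4   sun    66      198
3   sun    34      102
0   fog    26       78
5   fog     8       24
take first 5 rows:
   cond  wind  wind_x3
1   fog   111      333
2  rain    89      267
4   sun    66      198
3   sun    34      102
0   fog    26       78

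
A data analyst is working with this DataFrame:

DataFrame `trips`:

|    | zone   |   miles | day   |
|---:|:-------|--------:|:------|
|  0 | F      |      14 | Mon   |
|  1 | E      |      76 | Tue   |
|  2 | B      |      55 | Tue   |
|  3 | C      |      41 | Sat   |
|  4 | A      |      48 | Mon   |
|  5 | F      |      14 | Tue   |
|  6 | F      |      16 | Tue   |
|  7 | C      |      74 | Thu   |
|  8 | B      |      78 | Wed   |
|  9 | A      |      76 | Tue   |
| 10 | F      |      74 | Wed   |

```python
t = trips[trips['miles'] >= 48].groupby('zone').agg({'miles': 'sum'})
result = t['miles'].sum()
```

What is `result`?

filter rows where miles >= 48:
   zone  miles  day
1     E     76  Tue
2     B     55  Tue
4     A     48  Mon
7     C     74  Thu
8     B     78  Wed
9     A     76  Tue
10    F     74  Wed
group by zone, sum of miles:
      miles
zone       
A       124
B       133
C        74
E        76
F        74
The sum of column 'miles' is 481.

481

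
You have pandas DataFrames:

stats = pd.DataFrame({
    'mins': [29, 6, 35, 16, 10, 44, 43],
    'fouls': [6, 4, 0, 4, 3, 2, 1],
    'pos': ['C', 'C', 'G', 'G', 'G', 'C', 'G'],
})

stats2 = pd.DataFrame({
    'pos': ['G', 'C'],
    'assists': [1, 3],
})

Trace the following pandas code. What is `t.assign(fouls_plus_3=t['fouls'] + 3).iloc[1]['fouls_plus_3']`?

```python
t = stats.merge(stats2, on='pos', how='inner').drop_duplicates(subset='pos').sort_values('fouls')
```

merge on 'pos' (how='inner') → 7 rows:
   mins  fouls pos  assists
0    29      6   C        3
1     6      4   C        3
2    35      0   G        1
3    16      4   G        1
4    10      3   G        1
5    44      2   C        3
6    43      1   G        1
drop duplicate pos (keep=first):
   mins  fouls pos  assists
0    29      6   C        3
2    35      0   G        1
sort by fouls:
   mins  fouls pos  assists
2    35      0   G        1
0    29      6   C        3
add column fouls_plus_3 = t['fouls'] + 3:
   mins  fouls pos  assists  fouls_plus_3
2    35      0   G        1             3
0    29      6   C        3             9

9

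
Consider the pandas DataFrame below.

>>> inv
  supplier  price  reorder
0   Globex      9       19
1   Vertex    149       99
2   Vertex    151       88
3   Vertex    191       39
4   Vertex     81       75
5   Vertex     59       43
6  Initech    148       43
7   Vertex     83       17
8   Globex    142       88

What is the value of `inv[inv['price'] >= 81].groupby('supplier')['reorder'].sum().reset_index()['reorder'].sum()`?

filter rows where price >= 81:
  supplier  price  reorder
1   Vertex    149       99
2   Vertex    151       88
3   Vertex    191       39
4   Vertex     81       75
6  Initech    148       43
7   Vertex     83       17
8   Globex    142       88
group by supplier, sum of reorder:
supplier
Globex      88
Initech     43
Vertex     318
Name: reorder, dtype: int64
reset_index():
  supplier  reorder
0   Globex       88
1  Initech       43
2   Vertex      318
sum of column 'reorder' → 449

449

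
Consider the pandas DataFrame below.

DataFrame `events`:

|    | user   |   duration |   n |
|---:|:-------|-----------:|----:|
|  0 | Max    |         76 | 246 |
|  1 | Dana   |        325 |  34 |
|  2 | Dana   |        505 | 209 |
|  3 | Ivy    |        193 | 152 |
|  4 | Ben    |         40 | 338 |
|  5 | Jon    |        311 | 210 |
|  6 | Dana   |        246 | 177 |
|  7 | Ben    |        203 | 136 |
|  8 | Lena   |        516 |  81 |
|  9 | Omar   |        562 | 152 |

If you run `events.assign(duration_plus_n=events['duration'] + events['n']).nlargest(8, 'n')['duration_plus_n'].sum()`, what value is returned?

3756

add column duration_plus_n = events['duration'] + events['n']:
   user  duration    n  duration_plus_n
0   Max        76  246              322
1  Dana       325   34              359
2  Dana       505  209              714
3   Ivy       193  152              345
4   Ben        40  338              378
5   Jon       311  210              521
6  Dana       246  177              423
7   Ben       203  136              339
8  Lena       516   81              597
9  Omar       562  152              714
take 8 rows with largest n:
   user  duration    n  duration_plus_n
4   Ben        40  338              378
0   Max        76  246              322
5   Jon       311  210              521
2  Dana       505  209              714
6  Dana       246  177              423
3   Ivy       193  152              345
9  Omar       562  152              714
7   Ben       203  136              339
Finally, sum of column 'duration_plus_n' = 3756.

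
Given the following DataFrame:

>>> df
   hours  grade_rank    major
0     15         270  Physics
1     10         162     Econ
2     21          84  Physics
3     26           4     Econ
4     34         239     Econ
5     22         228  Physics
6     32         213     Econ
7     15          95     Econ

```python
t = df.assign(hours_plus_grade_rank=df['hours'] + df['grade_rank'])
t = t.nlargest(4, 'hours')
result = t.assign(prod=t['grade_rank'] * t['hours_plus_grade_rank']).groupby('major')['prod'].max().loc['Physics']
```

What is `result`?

add column hours_plus_grade_rank = df['hours'] + df['grade_rank']:
   hours  grade_rank    major  hours_plus_grade_rank
0     15         270  Physics                    285
1     10         162     Econ                    172
2     21          84  Physics                    105
3     26           4     Econ                     30
4     34         239     Econ                    273
5     22         228  Physics                    250
6     32         213     Econ                    245
7     15          95     Econ                    110
take 4 rows with largest hours:
   hours  grade_rank    major  hours_plus_grade_rank
4     34         239     Econ                    273
6     32         213     Econ                    245
3     26           4     Econ                     30
5     22         228  Physics                    250
add column prod = t['grade_rank'] * t['hours_plus_grade_rank']:
   hours  grade_rank    major  hours_plus_grade_rank   prod
4     34         239     Econ                    273  65247
6     32         213     Econ                    245  52185
3     26           4     Econ                     30    120
5     22         228  Physics                    250  57000
group by major, max of prod:
major
Econ       65247
Physics    57000
Name: prod, dtype: int64

57000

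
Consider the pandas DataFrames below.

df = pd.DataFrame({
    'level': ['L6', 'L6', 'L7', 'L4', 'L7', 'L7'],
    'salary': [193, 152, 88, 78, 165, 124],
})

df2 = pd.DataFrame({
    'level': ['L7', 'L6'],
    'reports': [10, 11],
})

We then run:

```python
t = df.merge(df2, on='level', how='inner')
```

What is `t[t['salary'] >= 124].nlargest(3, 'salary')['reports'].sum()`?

merge on 'level' (how='inner') → 5 rows:
  level  salary  reports
0    L6     193       11
1    L6     152       11
2    L7      88       10
3    L7     165       10
4    L7     124       10
filter rows where salary >= 124:
  level  salary  reports
0    L6     193       11
1    L6     152       11
3    L7     165       10
4    L7     124       10
take 3 rows with largest salary:
  level  salary  reports
0    L6     193       11
3    L7     165       10
1    L6     152       11
So sum() = 32.

32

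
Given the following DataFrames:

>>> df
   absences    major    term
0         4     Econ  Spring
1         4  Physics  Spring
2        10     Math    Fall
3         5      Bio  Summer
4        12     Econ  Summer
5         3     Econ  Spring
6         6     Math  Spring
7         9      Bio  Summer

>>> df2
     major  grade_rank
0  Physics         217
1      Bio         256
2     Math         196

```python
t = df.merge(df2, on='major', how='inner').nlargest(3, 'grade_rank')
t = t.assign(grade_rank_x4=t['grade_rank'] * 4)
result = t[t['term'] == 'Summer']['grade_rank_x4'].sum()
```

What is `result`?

2048

merge on 'major' (how='inner') → 5 rows:
   absences    major    term  grade_rank
0         4  Physics  Spring         217
1        10     Math    Fall         196
2         5      Bio  Summer         256
3         6     Math  Spring         196
4         9      Bio  Summer         256
take 3 rows with largest grade_rank:
   absences    major    term  grade_rank
2         5      Bio  Summer         256
4         9      Bio  Summer         256
0         4  Physics  Spring         217
add column grade_rank_x4 = t['grade_rank'] * 4:
   absences    major    term  grade_rank  grade_rank_x4
2         5      Bio  Summer         256           1024
4         9      Bio  Summer         256           1024
0         4  Physics  Spring         217            868
filter rows where term == 'Summer':
   absences major    term  grade_rank  grade_rank_x4
2         5   Bio  Summer         256           1024
4         9   Bio  Summer         256           1024
Taking the sum of column 'grade_rank_x4' gives 2048.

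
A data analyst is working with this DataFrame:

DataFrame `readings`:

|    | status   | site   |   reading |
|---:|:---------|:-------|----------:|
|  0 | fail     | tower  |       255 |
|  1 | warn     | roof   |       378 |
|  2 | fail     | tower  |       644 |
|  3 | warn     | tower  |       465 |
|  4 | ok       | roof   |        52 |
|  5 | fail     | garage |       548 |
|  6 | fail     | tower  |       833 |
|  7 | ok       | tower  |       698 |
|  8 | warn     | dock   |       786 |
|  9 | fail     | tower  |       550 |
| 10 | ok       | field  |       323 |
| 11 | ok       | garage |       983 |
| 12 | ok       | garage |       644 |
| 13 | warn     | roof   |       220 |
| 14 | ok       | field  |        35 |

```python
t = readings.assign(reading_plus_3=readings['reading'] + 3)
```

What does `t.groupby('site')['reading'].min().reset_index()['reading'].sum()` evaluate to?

1676

add column reading_plus_3 = readings['reading'] + 3:
   status    site  reading  reading_plus_3
0    fail   tower      255             258
1    warn    roof      378             381
2    fail   tower      644             647
3    warn   tower      465             468
4      ok    roof       52              55
5    fail  garage      548             551
6    fail   tower      833             836
7      ok   tower      698             701
8    warn    dock      786             789
9    fail   tower      550             553
10     ok   field      323             326
11     ok  garage      983             986
12     ok  garage      644             647
13   warn    roof      220             223
14     ok   field       35              38
group by site, min of reading:
site
dock      786
field      35
garage    548
roof       52
tower     255
Name: reading, dtype: int64
reset_index():
     site  reading
0    dock      786
1   field       35
2  garage      548
3    roof       52
4   tower      255
Reading off the sum of column 'reading', we get 1676.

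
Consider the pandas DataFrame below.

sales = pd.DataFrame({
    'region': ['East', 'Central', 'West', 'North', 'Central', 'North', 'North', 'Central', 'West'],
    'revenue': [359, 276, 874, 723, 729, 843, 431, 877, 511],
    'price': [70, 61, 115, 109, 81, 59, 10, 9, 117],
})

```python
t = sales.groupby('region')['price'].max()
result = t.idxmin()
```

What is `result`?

East

group by region, max of price:
region
Central     81
East        70
North      109
West       117
Name: price, dtype: int64
label with the smallest value → East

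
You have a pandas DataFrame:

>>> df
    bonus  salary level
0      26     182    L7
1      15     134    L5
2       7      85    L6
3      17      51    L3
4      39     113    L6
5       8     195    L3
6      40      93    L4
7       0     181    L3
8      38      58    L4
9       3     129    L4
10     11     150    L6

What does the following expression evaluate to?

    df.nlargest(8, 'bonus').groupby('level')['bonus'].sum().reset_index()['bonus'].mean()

38.8

take 8 rows with largest bonus:
    bonus  salary level
6      40      93    L4
4      39     113    L6
8      38      58    L4
0      26     182    L7
3      17      51    L3
1      15     134    L5
10     11     150    L6
5       8     195    L3
group by level, sum of bonus:
level
L3    25
L4    78
L5    15
L6    50
L7    26
Name: bonus, dtype: int64
reset_index():
  level  bonus
0    L3     25
1    L4     78
2    L5     15
3    L6     50
4    L7     26
The mean of column 'bonus' is 38.8.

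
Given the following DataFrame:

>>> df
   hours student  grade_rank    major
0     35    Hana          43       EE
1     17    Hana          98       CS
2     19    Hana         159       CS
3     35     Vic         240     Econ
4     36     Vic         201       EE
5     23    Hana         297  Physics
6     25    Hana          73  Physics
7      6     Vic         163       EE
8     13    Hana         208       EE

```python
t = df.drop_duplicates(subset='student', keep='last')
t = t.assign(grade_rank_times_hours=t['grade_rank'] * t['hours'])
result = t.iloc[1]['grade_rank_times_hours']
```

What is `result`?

2704

drop duplicate student (keep=last):
   hours student  grade_rank major
7      6     Vic         163    EE
8     13    Hana         208    EE
add column grade_rank_times_hours = t['grade_rank'] * t['hours']:
   hours student  grade_rank major  grade_rank_times_hours
7      6     Vic         163    EE                     978
8     13    Hana         208    EE                    2704
Then the value at position 1, column 'grade_rank_times_hours': 2704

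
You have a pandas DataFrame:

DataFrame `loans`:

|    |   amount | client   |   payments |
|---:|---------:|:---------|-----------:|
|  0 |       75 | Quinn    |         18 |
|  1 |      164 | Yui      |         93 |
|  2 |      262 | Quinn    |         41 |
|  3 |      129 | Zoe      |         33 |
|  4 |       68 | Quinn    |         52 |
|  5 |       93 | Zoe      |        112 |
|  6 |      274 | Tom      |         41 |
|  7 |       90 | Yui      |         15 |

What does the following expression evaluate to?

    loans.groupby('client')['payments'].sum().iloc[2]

group by client, sum of payments:
client
Quinn    111
Tom       41
Yui      108
Zoe      145
Name: payments, dtype: int64

108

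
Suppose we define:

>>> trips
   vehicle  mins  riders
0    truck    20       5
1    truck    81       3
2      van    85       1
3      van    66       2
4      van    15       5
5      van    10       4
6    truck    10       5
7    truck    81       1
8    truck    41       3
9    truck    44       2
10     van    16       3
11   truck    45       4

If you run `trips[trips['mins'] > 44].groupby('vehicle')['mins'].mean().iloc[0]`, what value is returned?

69.0

filter rows where mins > 44:
   vehicle  mins  riders
1    truck    81       3
2      van    85       1
3      van    66       2
7    truck    81       1
11   truck    45       4
group by vehicle, mean of mins:
vehicle
truck    69.0
van      75.5
Name: mins, dtype: float64
Then the value at position 0: 69.0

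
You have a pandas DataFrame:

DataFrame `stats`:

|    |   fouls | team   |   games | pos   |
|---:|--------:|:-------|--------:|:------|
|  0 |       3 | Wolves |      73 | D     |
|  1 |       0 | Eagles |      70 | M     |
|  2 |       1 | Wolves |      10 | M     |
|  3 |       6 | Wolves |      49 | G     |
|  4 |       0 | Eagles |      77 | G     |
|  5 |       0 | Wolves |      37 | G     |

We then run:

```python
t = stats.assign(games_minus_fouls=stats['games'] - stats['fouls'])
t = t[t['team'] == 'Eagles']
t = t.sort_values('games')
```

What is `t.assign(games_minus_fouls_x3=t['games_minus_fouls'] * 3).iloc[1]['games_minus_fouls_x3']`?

add column games_minus_fouls = stats['games'] - stats['fouls']:
   fouls    team  games pos  games_minus_fouls
0      3  Wolves     73   D                 70
1      0  Eagles     70   M                 70
2      1  Wolves     10   M                  9
3      6  Wolves     49   G                 43
4      0  Eagles     77   G                 77
5      0  Wolves     37   G                 37
filter rows where team == 'Eagles':
   fouls    team  games pos  games_minus_fouls
1      0  Eagles     70   M                 70
4      0  Eagles     77   G                 77
sort by games:
   fouls    team  games pos  games_minus_fouls
1      0  Eagles     70   M                 70
4      0  Eagles     77   G                 77
add column games_minus_fouls_x3 = t['games_minus_fouls'] * 3:
   fouls    team  games pos  games_minus_fouls  games_minus_fouls_x3
1      0  Eagles     70   M                 70                   210
4      0  Eagles     77   G                 77                   231

231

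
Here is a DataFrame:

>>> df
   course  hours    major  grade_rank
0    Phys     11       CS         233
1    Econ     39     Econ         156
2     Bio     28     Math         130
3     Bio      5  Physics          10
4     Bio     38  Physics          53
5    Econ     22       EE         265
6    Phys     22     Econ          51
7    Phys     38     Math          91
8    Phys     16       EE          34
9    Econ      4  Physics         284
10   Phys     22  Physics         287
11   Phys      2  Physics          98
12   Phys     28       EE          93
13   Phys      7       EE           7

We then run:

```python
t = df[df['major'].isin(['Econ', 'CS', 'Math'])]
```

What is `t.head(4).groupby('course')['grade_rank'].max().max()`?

filter rows where major in ['Econ', 'CS', 'Math']:
  course  hours major  grade_rank
0   Phys     11    CS         233
1   Econ     39  Econ         156
2    Bio     28  Math         130
6   Phys     22  Econ          51
7   Phys     38  Math          91
take first 4 rows:
  course  hours major  grade_rank
0   Phys     11    CS         233
1   Econ     39  Econ         156
2    Bio     28  Math         130
6   Phys     22  Econ          51
group by course, max of grade_rank:
course
Bio     130
Econ    156
Phys    233
Name: grade_rank, dtype: int64

233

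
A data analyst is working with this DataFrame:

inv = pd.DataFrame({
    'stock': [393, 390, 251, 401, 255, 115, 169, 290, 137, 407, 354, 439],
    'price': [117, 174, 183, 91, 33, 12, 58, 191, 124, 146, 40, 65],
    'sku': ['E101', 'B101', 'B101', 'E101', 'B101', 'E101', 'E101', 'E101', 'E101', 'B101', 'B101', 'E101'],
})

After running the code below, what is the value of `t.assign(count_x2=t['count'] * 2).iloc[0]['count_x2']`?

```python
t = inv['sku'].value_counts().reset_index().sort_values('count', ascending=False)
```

14

value_counts of sku:
sku
E101    7
B101    5
Name: count, dtype: int64
reset_index():
    sku  count
0  E101      7
1  B101      5
sort by count descending:
    sku  count
0  E101      7
1  B101      5
add column count_x2 = t['count'] * 2:
    sku  count  count_x2
0  E101      7        14
1  B101      5        10
So iloc[0]['count_x2'] = 14.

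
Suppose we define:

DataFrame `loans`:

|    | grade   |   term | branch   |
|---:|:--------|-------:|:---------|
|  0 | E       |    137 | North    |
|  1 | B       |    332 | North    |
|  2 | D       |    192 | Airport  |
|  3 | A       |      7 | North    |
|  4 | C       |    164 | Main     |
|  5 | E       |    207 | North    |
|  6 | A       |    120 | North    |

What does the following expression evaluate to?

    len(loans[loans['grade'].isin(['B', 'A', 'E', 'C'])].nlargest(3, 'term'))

filter rows where grade in ['B', 'A', 'E', 'C']:
  grade  term branch
0     E   137  North
1     B   332  North
3     A     7  North
4     C   164   Main
5     E   207  North
6     A   120  North
take 3 rows with largest term:
  grade  term branch
1     B   332  North
5     E   207  North
4     C   164   Main

3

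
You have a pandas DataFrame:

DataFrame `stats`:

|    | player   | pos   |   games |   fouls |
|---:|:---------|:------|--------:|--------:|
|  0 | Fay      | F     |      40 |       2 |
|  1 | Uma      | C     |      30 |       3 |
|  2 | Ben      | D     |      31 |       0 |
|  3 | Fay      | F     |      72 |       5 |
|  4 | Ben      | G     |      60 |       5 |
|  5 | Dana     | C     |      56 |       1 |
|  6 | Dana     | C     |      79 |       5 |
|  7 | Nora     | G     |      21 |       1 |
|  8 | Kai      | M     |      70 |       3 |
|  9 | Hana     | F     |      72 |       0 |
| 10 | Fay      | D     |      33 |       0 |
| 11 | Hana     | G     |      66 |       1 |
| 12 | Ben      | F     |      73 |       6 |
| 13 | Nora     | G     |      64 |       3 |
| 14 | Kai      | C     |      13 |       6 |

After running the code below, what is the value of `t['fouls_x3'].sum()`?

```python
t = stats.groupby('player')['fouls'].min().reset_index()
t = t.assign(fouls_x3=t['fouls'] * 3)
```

24

group by player, min of fouls:
player
Ben     0
Dana    1
Fay     0
Hana    0
Kai     3
Nora    1
Uma     3
Name: fouls, dtype: int64
reset_index():
  player  fouls
0    Ben      0
1   Dana      1
2    Fay      0
3   Hana      0
4    Kai      3
5   Nora      1
6    Uma      3
add column fouls_x3 = t['fouls'] * 3:
  player  fouls  fouls_x3
0    Ben      0         0
1   Dana      1         3
2    Fay      0         0
3   Hana      0         0
4    Kai      3         9
5   Nora      1         3
6    Uma      3         9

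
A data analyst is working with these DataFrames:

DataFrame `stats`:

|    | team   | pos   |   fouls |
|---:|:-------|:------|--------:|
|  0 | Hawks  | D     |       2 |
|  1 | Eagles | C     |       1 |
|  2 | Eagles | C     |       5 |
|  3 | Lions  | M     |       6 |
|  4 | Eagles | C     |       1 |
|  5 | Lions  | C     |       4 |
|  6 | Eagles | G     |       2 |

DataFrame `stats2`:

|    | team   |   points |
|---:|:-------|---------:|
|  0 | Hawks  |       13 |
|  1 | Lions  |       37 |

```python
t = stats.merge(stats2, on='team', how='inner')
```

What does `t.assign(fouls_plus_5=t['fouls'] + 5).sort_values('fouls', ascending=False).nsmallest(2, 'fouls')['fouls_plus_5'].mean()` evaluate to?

merge on 'team' (how='inner') → 3 rows:
    team pos  fouls  points
0  Hawks   D      2      13
1  Lions   M      6      37
2  Lions   C      4      37
add column fouls_plus_5 = t['fouls'] + 5:
    team pos  fouls  points  fouls_plus_5
0  Hawks   D      2      13             7
1  Lions   M      6      37            11
2  Lions   C      4      37             9
sort by fouls descending:
    team pos  fouls  points  fouls_plus_5
1  Lions   M      6      37            11
2  Lions   C      4      37             9
0  Hawks   D      2      13             7
take 2 rows with smallest fouls:
    team pos  fouls  points  fouls_plus_5
0  Hawks   D      2      13             7
2  Lions   C      4      37             9

8.0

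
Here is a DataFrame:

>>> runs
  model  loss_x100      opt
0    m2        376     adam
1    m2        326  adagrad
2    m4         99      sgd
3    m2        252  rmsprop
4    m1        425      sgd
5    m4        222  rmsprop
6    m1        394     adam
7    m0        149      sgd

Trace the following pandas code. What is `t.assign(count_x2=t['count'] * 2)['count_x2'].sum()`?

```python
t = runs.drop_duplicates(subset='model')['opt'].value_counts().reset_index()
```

8

drop duplicate model (keep=first):
  model  loss_x100   opt
0    m2        376  adam
2    m4         99   sgd
4    m1        425   sgd
7    m0        149   sgd
value_counts of opt:
opt
sgd     3
adam    1
Name: count, dtype: int64
reset_index():
    opt  count
0   sgd      3
1  adam      1
add column count_x2 = t['count'] * 2:
    opt  count  count_x2
0   sgd      3         6
1  adam      1         2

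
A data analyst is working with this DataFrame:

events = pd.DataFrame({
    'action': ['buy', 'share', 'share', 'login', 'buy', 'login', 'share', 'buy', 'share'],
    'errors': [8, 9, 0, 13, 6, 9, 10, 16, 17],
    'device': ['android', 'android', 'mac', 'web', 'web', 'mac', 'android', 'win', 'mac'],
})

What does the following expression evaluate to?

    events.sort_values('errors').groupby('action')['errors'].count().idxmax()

sort by errors:
  action  errors   device
2  share       0      mac
4    buy       6      web
0    buy       8  android
1  share       9  android
5  login       9      mac
6  share      10  android
3  login      13      web
7    buy      16      win
8  share      17      mac
group by action, count of errors:
action
buy      3
login    2
share    4
Name: errors, dtype: int64
label with the largest value → share

share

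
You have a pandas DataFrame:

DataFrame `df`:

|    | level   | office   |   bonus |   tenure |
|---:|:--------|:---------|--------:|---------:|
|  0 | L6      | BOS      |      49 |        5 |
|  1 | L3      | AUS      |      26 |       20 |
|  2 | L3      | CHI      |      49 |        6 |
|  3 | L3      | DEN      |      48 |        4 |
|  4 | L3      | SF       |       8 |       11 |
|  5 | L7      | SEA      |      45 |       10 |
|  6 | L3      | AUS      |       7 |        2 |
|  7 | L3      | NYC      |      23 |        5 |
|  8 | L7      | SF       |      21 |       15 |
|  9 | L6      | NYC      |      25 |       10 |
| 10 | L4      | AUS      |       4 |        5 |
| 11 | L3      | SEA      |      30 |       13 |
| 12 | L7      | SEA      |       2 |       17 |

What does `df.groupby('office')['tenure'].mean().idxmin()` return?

DEN

group by office, mean of tenure:
office
AUS     9.000000
BOS     5.000000
CHI     6.000000
DEN     4.000000
NYC     7.500000
SEA    13.333333
SF     13.000000
Name: tenure, dtype: float64
label with the smallest value → DEN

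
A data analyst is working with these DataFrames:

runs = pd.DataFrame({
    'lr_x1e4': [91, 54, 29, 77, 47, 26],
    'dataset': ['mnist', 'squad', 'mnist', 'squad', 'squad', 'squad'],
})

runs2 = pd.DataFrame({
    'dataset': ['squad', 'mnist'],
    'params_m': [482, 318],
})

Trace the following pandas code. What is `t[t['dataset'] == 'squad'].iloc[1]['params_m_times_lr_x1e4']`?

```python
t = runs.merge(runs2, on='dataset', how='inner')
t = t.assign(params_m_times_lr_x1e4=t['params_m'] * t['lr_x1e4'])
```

merge on 'dataset' (how='inner') → 6 rows:
   lr_x1e4 dataset  params_m
0       91   mnist       318
1       54   squad       482
2       29   mnist       318
3       77   squad       482
4       47   squad       482
5       26   squad       482
add column params_m_times_lr_x1e4 = t['params_m'] * t['lr_x1e4']:
   lr_x1e4 dataset  params_m  params_m_times_lr_x1e4
0       91   mnist       318                   28938
1       54   squad       482                   26028
2       29   mnist       318                    9222
3       77   squad       482                   37114
4       47   squad       482                   22654
5       26   squad       482                   12532
filter rows where dataset == 'squad':
   lr_x1e4 dataset  params_m  params_m_times_lr_x1e4
1       54   squad       482                   26028
3       77   squad       482                   37114
4       47   squad       482                   22654
5       26   squad       482                   12532
Finally, value at position 1, column 'params_m_times_lr_x1e4' = 37114.

37114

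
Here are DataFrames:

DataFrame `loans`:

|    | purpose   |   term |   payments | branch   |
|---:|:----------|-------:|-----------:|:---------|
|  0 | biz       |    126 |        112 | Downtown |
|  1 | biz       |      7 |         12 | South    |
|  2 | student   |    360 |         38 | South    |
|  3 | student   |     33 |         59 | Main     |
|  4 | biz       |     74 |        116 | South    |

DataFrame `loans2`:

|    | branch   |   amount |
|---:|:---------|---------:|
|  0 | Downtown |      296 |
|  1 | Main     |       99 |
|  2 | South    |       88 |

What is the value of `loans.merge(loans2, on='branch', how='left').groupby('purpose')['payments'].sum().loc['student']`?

merge on 'branch' (how='left') → 5 rows:
   purpose  term  payments    branch  amount
0      biz   126       112  Downtown     296
1      biz     7        12     South      88
2  student   360        38     South      88
3  student    33        59      Main      99
4      biz    74       116     South      88
group by purpose, sum of payments:
purpose
biz        240
student     97
Name: payments, dtype: int64

97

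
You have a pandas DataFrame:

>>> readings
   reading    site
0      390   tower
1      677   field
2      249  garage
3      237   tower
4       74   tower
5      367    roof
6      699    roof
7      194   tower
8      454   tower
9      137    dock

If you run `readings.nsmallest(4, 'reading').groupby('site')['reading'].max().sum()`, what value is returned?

374

take 4 rows with smallest reading:
   reading   site
4       74  tower
9      137   dock
7      194  tower
3      237  tower
group by site, max of reading:
site
dock     137
tower    237
Name: reading, dtype: int64
Finally, sum of the resulting series = 374.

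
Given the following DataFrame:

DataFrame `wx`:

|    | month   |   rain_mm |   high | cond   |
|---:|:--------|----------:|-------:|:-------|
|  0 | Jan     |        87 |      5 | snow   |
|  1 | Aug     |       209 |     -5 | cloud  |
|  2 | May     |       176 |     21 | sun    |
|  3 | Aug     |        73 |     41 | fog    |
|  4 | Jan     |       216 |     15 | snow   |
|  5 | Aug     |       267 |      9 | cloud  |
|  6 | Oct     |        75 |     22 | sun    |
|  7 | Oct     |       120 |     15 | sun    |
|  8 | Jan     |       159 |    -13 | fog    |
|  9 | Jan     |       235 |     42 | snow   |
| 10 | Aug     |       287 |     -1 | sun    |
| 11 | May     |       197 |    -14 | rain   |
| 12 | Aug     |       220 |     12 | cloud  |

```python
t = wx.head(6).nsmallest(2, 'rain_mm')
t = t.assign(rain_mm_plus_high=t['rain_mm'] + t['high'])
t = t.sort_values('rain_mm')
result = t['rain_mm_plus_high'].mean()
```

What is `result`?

103.0

take first 6 rows:
  month  rain_mm  high   cond
0   Jan       87     5   snow
1   Aug      209    -5  cloud
2   May      176    21    sun
3   Aug       73    41    fog
4   Jan      216    15   snow
5   Aug      267     9  cloud
take 2 rows with smallest rain_mm:
  month  rain_mm  high  cond
3   Aug       73    41   fog
0   Jan       87     5  snow
add column rain_mm_plus_high = t['rain_mm'] + t['high']:
  month  rain_mm  high  cond  rain_mm_plus_high
3   Aug       73    41   fog                114
0   Jan       87     5  snow                 92
sort by rain_mm:
  month  rain_mm  high  cond  rain_mm_plus_high
3   Aug       73    41   fog                114
0   Jan       87     5  snow                 92
The mean of column 'rain_mm_plus_high' is 103.0.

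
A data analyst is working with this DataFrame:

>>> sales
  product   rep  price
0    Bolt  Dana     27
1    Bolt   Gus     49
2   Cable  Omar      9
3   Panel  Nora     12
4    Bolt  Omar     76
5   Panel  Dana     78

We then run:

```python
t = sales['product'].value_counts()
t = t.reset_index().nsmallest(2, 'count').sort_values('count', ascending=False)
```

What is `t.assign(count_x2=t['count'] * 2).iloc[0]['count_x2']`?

value_counts of product:
product
Bolt     3
Panel    2
Cable    1
Name: count, dtype: int64
reset_index():
  product  count
0    Bolt      3
1   Panel      2
2   Cable      1
take 2 rows with smallest count:
  product  count
2   Cable      1
1   Panel      2
sort by count descending:
  product  count
1   Panel      2
2   Cable      1
add column count_x2 = t['count'] * 2:
  product  count  count_x2
1   Panel      2         4
2   Cable      1         2

4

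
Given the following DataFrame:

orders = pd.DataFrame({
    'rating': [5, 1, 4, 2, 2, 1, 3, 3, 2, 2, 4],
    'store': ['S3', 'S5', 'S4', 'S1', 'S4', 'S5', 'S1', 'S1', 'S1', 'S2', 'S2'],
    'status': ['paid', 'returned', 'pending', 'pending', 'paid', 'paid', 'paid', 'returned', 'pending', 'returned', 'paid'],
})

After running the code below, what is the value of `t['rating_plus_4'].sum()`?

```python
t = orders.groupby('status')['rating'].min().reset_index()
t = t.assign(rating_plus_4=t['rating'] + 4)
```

16

group by status, min of rating:
status
paid        1
pending     2
returned    1
Name: rating, dtype: int64
reset_index():
     status  rating
0      paid       1
1   pending       2
2  returned       1
add column rating_plus_4 = t['rating'] + 4:
     status  rating  rating_plus_4
0      paid       1              5
1   pending       2              6
2  returned       1              5
So sum() = 16.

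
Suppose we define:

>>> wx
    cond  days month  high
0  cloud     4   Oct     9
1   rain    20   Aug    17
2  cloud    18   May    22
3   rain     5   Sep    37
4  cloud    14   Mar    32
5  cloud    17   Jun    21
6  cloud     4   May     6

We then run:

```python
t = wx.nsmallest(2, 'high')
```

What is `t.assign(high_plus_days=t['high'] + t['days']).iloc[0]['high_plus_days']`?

take 2 rows with smallest high:
    cond  days month  high
6  cloud     4   May     6
0  cloud     4   Oct     9
add column high_plus_days = t['high'] + t['days']:
    cond  days month  high  high_plus_days
6  cloud     4   May     6              10
0  cloud     4   Oct     9              13
Hence 10.

10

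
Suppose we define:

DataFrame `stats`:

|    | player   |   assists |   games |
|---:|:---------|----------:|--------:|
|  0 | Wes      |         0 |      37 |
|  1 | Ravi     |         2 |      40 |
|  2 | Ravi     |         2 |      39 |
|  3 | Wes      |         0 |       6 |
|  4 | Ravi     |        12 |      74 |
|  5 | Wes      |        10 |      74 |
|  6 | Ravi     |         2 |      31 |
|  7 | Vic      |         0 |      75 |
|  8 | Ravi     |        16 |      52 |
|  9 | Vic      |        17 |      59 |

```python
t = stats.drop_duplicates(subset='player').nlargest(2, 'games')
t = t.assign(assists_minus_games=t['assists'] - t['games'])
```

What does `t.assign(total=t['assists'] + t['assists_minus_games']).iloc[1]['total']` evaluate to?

-36

drop duplicate player (keep=first):
  player  assists  games
0    Wes        0     37
1   Ravi        2     40
7    Vic        0     75
take 2 rows with largest games:
  player  assists  games
7    Vic        0     75
1   Ravi        2     40
add column assists_minus_games = t['assists'] - t['games']:
  player  assists  games  assists_minus_games
7    Vic        0     75                  -75
1   Ravi        2     40                  -38
add column total = t['assists'] + t['assists_minus_games']:
  player  assists  games  assists_minus_games  total
7    Vic        0     75                  -75    -75
1   Ravi        2     40                  -38    -36
Then the value at position 1, column 'total': -36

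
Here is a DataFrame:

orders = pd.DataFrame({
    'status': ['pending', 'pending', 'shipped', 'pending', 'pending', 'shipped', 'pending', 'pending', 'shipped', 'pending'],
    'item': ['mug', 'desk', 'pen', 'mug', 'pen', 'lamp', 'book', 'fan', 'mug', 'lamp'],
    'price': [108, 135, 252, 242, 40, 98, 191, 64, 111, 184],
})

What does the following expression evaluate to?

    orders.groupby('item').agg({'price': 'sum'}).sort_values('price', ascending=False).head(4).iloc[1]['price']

292

group by item, sum of price:
      price
item       
book    191
desk    135
fan      64
lamp    282
mug     461
pen     292
sort by price descending:
      price
item       
mug     461
pen     292
lamp    282
book    191
desk    135
fan      64
take first 4 rows:
      price
item       
mug     461
pen     292
lamp    282
book    191
So iloc[1]['price'] = 292.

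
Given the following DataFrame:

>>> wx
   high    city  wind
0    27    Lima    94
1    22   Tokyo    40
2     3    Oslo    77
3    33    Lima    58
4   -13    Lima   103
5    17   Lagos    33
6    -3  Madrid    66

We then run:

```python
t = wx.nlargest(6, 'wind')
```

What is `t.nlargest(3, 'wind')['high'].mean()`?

take 6 rows with largest wind:
   high    city  wind
4   -13    Lima   103
0    27    Lima    94
2     3    Oslo    77
6    -3  Madrid    66
3    33    Lima    58
1    22   Tokyo    40
take 3 rows with largest wind:
   high  city  wind
4   -13  Lima   103
0    27  Lima    94
2     3  Oslo    77
Taking the mean of column 'high' gives 5.66666666667.

5.66666666667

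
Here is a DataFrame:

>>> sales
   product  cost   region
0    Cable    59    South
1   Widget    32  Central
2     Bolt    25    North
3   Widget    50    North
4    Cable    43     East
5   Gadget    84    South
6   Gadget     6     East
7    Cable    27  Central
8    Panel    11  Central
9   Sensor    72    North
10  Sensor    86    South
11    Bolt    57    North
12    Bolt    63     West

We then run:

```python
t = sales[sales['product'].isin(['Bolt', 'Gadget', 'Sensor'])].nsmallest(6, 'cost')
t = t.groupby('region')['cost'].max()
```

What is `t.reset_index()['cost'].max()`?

filter rows where product in ['Bolt', 'Gadget', 'Sensor']:
   product  cost region
2     Bolt    25  North
5   Gadget    84  South
6   Gadget     6   East
9   Sensor    72  North
10  Sensor    86  South
11    Bolt    57  North
12    Bolt    63   West
take 6 rows with smallest cost:
   product  cost region
6   Gadget     6   East
2     Bolt    25  North
11    Bolt    57  North
12    Bolt    63   West
9   Sensor    72  North
5   Gadget    84  South
group by region, max of cost:
region
East      6
North    72
South    84
West     63
Name: cost, dtype: int64
reset_index():
  region  cost
0   East     6
1  North    72
2  South    84
3   West    63
Hence 84.

84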